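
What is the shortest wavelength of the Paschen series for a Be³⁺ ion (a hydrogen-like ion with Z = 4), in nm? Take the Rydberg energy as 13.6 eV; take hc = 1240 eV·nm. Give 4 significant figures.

The Paschen series has lower level n_f = 3; the series limit corresponds to n_i → ∞.
ΔE_max = 13.6 × 16 / 3² = 24.18 eV.
λ_min = 1240 / 24.18 = 51.29 nm.

51.29 nm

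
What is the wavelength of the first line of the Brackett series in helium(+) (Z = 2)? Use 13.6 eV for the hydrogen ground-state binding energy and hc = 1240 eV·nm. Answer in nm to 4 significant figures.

1013 nm

The Brackett series terminates on n_f = 4; the first line has n_i = 4+1 = 5.
ΔE = 54.40 × (1/4² − 1/5²) = 1.224 eV.
λ = 1240 / 1.224 = 1013 nm.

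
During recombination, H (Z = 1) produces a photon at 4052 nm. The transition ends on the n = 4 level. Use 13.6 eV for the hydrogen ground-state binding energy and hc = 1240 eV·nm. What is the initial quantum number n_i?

n_i = 5

The photon energy is ΔE = hc/λ = 1240 / 4052 = 0.3060 eV.
With Z = 1, ΔE = 13.60 × (1/n_f² − 1/n_i²), so 1/n_f² − 1/n_i² = 0.02250.
With n_f = 4: 1/n_i² = 1/16 − 0.02250 = 0.04000, so n_i ≈ 5.00.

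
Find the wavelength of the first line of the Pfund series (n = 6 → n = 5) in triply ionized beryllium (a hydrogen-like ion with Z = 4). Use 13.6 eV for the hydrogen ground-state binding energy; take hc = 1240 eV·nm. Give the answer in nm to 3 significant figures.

466 nm

The Pfund series terminates on n_f = 5; the first line has n_i = 5+1 = 6.
ΔE = 217.6 × (1/5² − 1/6²) = 2.660 eV.
λ = 1240 / 2.660 = 466 nm.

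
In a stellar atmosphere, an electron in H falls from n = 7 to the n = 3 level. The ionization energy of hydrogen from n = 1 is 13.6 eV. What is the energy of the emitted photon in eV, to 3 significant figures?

1.23 eV

E_7 = −13.60/49 = −0.2776 eV and E_3 = −13.60/9 = −1.511 eV.
The photon energy is |E_7 − E_3| = 1.23 eV.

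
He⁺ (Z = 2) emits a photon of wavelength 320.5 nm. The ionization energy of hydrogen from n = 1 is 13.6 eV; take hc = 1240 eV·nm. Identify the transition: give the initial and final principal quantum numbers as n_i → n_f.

n_i = 5, n_f = 3

The photon energy is ΔE = hc/λ = 1240 / 320.5 = 3.869 eV.
With Z = 2, ΔE = 54.40 × (1/n_f² − 1/n_i²), so 1/n_f² − 1/n_i² = 0.07112.
Trying n_f = 3 gives 1/n_i² = 0.03999, i.e. n_i ≈ 5; this pair matches.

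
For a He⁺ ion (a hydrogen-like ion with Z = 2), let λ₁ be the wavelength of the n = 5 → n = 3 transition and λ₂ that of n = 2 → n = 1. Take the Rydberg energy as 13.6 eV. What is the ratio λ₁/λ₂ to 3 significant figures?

λ ∝ 1/ΔE ∝ 1/(1/n_f² − 1/n_i²), and the Z² and hc factors cancel in the ratio.
λ₁/λ₂ = (1/1² − 1/2²)/(1/3² − 1/5²) = 0.7500/0.07111 = 10.5.

10.5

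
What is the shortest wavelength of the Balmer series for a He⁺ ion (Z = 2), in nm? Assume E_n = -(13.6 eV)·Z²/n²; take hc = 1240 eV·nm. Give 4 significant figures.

The Balmer series has lower level n_f = 2; the series limit corresponds to n_i → ∞.
ΔE_max = 13.6 × 4 / 2² = 13.60 eV.
λ_min = 1240 / 13.60 = 91.18 nm.

91.18 nm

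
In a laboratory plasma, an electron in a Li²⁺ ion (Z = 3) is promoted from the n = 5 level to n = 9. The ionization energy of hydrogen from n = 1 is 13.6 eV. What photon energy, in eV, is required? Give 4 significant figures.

The Bohr energies scale as Z², so for Z = 3: E_n = −122.4/n² eV.
E_9 = −122.4/81 = −1.511 eV and E_5 = −122.4/25 = −4.896 eV.
The photon energy is |E_9 − E_5| = 3.385 eV.

3.385 eV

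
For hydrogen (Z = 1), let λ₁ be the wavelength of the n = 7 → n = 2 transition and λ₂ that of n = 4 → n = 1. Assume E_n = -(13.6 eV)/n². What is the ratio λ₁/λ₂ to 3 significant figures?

4.08

λ ∝ 1/ΔE ∝ 1/(1/n_f² − 1/n_i²), and the Z² and hc factors cancel in the ratio.
λ₁/λ₂ = (1/1² − 1/4²)/(1/2² − 1/7²) = 0.9375/0.2296 = 4.08.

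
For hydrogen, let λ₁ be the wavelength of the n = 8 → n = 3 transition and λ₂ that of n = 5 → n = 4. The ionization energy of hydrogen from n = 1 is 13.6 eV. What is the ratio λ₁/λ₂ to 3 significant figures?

0.236

λ ∝ 1/ΔE ∝ 1/(1/n_f² − 1/n_i²), and the Z² and hc factors cancel in the ratio.
λ₁/λ₂ = (1/4² − 1/5²)/(1/3² − 1/8²) = 0.02250/0.09549 = 0.236.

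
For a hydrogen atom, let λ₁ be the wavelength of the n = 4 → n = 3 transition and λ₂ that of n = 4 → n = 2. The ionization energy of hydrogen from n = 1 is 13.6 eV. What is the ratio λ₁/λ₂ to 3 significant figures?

3.86

λ ∝ 1/ΔE ∝ 1/(1/n_f² − 1/n_i²), and the Z² and hc factors cancel in the ratio.
λ₁/λ₂ = (1/2² − 1/4²)/(1/3² − 1/4²) = 0.1875/0.04861 = 3.86.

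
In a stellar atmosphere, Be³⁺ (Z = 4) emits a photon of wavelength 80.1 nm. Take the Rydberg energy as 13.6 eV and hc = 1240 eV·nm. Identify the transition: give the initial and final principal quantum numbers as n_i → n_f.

The photon energy is ΔE = hc/λ = 1240 / 80.1 = 15.48 eV.
With Z = 4, ΔE = 217.6 × (1/n_f² − 1/n_i²), so 1/n_f² − 1/n_i² = 0.07114.
Trying n_f = 3 gives 1/n_i² = 0.03997, i.e. n_i ≈ 5; this pair matches.

n_i = 5, n_f = 3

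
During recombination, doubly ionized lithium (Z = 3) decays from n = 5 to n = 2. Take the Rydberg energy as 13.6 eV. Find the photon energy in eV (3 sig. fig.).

25.7 eV

The Bohr energies scale as Z², so for Z = 3: E_n = −122.4/n² eV.
E_5 = −122.4/25 = −4.896 eV and E_2 = −122.4/4 = −30.60 eV.
The photon energy is |E_5 − E_2| = 25.7 eV.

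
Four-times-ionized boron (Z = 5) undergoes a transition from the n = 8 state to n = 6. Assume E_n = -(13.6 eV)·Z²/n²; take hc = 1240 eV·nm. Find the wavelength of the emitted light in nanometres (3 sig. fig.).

For Z = 5 the level energies scale as Z², so the effective Rydberg energy is 13.6 × 25 = 340.0 eV.
ΔE = 340.0 × (1/6² − 1/8²) = 340.0 × 0.01215 = 4.132 eV.
λ = hc/ΔE = 1240 / 4.132 = 300 nm.

300 nm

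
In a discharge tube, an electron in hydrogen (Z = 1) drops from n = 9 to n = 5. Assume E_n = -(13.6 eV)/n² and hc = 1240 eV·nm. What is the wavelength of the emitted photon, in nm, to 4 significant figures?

3297 nm

ΔE = 13.60 × (1/5² − 1/9²) = 13.60 × 0.02765 = 0.3761 eV.
λ = hc/ΔE = 1240 / 0.3761 = 3297 nm.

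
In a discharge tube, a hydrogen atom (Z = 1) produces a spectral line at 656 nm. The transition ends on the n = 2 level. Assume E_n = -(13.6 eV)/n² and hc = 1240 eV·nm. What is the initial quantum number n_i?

The photon energy is ΔE = hc/λ = 1240 / 656 = 1.890 eV.
With Z = 1, ΔE = 13.60 × (1/n_f² − 1/n_i²), so 1/n_f² − 1/n_i² = 0.1390.
With n_f = 2: 1/n_i² = 1/4 − 0.1390 = 0.1110, so n_i ≈ 3.00.

n_i = 3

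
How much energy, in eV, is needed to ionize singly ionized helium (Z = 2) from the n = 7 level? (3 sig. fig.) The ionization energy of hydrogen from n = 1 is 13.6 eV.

E_n = −13.6 Z²/n² = −54.40/n² eV for Z = 2.
E_7 = −54.40/49 = −1.11 eV, so ionization (to E = 0) requires 1.11 eV.

1.11 eV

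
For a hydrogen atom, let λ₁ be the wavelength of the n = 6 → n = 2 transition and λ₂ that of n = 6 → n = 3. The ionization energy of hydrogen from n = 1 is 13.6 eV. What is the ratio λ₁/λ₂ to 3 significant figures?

0.375

λ ∝ 1/ΔE ∝ 1/(1/n_f² − 1/n_i²), and the Z² and hc factors cancel in the ratio.
λ₁/λ₂ = (1/3² − 1/6²)/(1/2² − 1/6²) = 0.08333/0.2222 = 0.375.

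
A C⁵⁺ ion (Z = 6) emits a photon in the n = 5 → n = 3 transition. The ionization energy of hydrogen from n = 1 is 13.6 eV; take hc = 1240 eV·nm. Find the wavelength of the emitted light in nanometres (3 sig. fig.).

35.6 nm

For Z = 6 the level energies scale as Z², so the effective Rydberg energy is 13.6 × 36 = 489.6 eV.
ΔE = 489.6 × (1/3² − 1/5²) = 489.6 × 0.07111 = 34.82 eV.
λ = hc/ΔE = 1240 / 34.82 = 35.6 nm.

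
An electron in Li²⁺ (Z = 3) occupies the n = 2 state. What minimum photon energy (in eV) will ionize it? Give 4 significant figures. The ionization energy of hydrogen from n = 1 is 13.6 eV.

E_n = −13.6 Z²/n² = −122.4/n² eV for Z = 3.
E_2 = −122.4/4 = −30.60 eV, so ionization (to E = 0) requires 30.60 eV.

30.60 eV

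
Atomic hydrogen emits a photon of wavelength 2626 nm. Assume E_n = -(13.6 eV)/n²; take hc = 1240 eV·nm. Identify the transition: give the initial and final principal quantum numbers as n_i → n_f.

The photon energy is ΔE = hc/λ = 1240 / 2626 = 0.4722 eV.
With Z = 1, ΔE = 13.60 × (1/n_f² − 1/n_i²), so 1/n_f² − 1/n_i² = 0.03472.
Trying n_f = 4 gives 1/n_i² = 0.02778, i.e. n_i ≈ 6; this pair matches.

n_i = 6, n_f = 4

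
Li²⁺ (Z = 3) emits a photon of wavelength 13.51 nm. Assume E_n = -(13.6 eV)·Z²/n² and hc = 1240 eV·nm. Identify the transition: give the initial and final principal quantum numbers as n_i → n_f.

n_i = 2, n_f = 1

The photon energy is ΔE = hc/λ = 1240 / 13.51 = 91.78 eV.
With Z = 3, ΔE = 122.4 × (1/n_f² − 1/n_i²), so 1/n_f² − 1/n_i² = 0.7499.
Trying n_f = 1 gives 1/n_i² = 0.2501, i.e. n_i ≈ 2; this pair matches.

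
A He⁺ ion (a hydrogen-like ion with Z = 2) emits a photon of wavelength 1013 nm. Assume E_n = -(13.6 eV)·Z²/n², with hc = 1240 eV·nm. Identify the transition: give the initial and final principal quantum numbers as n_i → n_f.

n_i = 5, n_f = 4

The photon energy is ΔE = hc/λ = 1240 / 1013 = 1.224 eV.
With Z = 2, ΔE = 54.40 × (1/n_f² − 1/n_i²), so 1/n_f² − 1/n_i² = 0.02250.
Trying n_f = 4 gives 1/n_i² = 0.04000, i.e. n_i ≈ 5; this pair matches.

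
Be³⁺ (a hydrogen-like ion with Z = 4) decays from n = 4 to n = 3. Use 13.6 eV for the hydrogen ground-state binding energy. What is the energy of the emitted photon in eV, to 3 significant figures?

The Bohr energies scale as Z², so for Z = 4: E_n = −217.6/n² eV.
E_4 = −217.6/16 = −13.60 eV and E_3 = −217.6/9 = −24.18 eV.
The photon energy is |E_4 − E_3| = 10.6 eV.

10.6 eV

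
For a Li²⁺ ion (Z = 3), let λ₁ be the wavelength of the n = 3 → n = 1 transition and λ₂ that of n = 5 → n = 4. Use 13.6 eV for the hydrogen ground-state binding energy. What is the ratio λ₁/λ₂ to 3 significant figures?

λ ∝ 1/ΔE ∝ 1/(1/n_f² − 1/n_i²), and the Z² and hc factors cancel in the ratio.
λ₁/λ₂ = (1/4² − 1/5²)/(1/1² − 1/3²) = 0.02250/0.8889 = 0.0253.

0.0253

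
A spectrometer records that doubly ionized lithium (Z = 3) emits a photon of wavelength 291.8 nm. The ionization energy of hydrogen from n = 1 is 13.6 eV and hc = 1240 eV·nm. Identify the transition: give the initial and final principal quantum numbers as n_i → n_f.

The photon energy is ΔE = hc/λ = 1240 / 291.8 = 4.249 eV.
With Z = 3, ΔE = 122.4 × (1/n_f² − 1/n_i²), so 1/n_f² − 1/n_i² = 0.03472.
Trying n_f = 4 gives 1/n_i² = 0.02778, i.e. n_i ≈ 6; this pair matches.

n_i = 6, n_f = 4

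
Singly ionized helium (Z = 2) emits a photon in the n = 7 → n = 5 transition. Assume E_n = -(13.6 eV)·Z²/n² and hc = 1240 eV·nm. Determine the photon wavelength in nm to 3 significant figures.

For Z = 2 the level energies scale as Z², so the effective Rydberg energy is 13.6 × 4 = 54.40 eV.
ΔE = 54.40 × (1/5² − 1/7²) = 54.40 × 0.01959 = 1.066 eV.
λ = hc/ΔE = 1240 / 1.066 = 1160 nm.

1160 nm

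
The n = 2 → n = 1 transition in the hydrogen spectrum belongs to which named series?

The series is set by the lower level: n_f = 1 is the Lyman series.

Lyman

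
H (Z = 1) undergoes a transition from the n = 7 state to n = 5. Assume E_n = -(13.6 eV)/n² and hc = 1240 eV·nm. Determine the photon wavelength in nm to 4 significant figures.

ΔE = 13.60 × (1/5² − 1/7²) = 13.60 × 0.01959 = 0.2664 eV.
λ = hc/ΔE = 1240 / 0.2664 = 4654 nm.
This line belongs to the Pfund series.

4654 nm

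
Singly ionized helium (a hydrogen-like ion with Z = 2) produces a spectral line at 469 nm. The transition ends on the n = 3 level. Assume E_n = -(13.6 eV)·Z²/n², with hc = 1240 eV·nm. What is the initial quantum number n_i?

n_i = 4

The photon energy is ΔE = hc/λ = 1240 / 469 = 2.644 eV.
With Z = 2, ΔE = 54.40 × (1/n_f² − 1/n_i²), so 1/n_f² − 1/n_i² = 0.04860.
With n_f = 3: 1/n_i² = 1/9 − 0.04860 = 0.06251, so n_i ≈ 4.00.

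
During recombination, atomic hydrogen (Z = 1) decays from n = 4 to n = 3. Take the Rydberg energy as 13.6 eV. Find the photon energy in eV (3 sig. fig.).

0.661 eV

E_4 = −13.60/16 = −0.8500 eV and E_3 = −13.60/9 = −1.511 eV.
The photon energy is |E_4 − E_3| = 0.661 eV.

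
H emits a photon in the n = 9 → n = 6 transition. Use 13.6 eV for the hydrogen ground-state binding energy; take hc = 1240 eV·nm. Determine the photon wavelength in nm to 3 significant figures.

5910 nm

ΔE = 13.60 × (1/6² − 1/9²) = 13.60 × 0.01543 = 0.2099 eV.
λ = hc/ΔE = 1240 / 0.2099 = 5910 nm.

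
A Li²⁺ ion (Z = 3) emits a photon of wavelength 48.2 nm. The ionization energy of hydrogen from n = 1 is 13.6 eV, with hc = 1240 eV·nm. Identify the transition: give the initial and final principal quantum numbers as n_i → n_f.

n_i = 5, n_f = 2

The photon energy is ΔE = hc/λ = 1240 / 48.2 = 25.73 eV.
With Z = 3, ΔE = 122.4 × (1/n_f² − 1/n_i²), so 1/n_f² − 1/n_i² = 0.2102.
Trying n_f = 2 gives 1/n_i² = 0.03982, i.e. n_i ≈ 5; this pair matches.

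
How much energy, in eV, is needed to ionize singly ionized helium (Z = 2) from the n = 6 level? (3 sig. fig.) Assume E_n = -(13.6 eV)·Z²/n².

E_n = −13.6 Z²/n² = −54.40/n² eV for Z = 2.
E_6 = −54.40/36 = −1.51 eV, so ionization (to E = 0) requires 1.51 eV.

1.51 eV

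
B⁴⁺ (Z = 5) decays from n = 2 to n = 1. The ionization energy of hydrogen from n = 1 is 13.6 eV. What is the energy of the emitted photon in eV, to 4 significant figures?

The Bohr energies scale as Z², so for Z = 5: E_n = −340.0/n² eV.
E_2 = −340.0/4 = −85.00 eV and E_1 = −340.0/1 = −340.0 eV.
The photon energy is |E_2 − E_1| = 255.0 eV.

255.0 eV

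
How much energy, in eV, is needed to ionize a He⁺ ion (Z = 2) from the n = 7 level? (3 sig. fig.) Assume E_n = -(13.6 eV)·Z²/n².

E_n = −13.6 Z²/n² = −54.40/n² eV for Z = 2.
E_7 = −54.40/49 = −1.11 eV, so ionization (to E = 0) requires 1.11 eV.

1.11 eV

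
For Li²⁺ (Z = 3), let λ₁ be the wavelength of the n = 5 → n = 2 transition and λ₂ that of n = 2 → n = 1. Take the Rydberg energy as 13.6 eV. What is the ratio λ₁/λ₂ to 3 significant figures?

3.57

λ ∝ 1/ΔE ∝ 1/(1/n_f² − 1/n_i²), and the Z² and hc factors cancel in the ratio.
λ₁/λ₂ = (1/1² − 1/2²)/(1/2² − 1/5²) = 0.7500/0.2100 = 3.57.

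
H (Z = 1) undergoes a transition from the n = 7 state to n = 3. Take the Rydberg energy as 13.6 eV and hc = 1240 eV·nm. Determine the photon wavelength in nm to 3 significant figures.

ΔE = 13.60 × (1/3² − 1/7²) = 13.60 × 0.09070 = 1.234 eV.
λ = hc/ΔE = 1240 / 1.234 = 1010 nm.

1010 nm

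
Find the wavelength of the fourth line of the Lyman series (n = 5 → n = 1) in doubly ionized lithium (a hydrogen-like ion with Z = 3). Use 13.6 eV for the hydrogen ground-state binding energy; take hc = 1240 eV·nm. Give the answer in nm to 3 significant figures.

The Lyman series terminates on n_f = 1; the fourth line has n_i = 1+4 = 5.
ΔE = 122.4 × (1/1² − 1/5²) = 117.5 eV.
λ = 1240 / 117.5 = 10.6 nm.

10.6 nm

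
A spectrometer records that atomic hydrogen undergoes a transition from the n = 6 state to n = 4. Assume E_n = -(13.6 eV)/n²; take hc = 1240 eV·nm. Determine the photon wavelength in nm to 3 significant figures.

2630 nm

ΔE = 13.60 × (1/4² − 1/6²) = 13.60 × 0.03472 = 0.4722 eV.
λ = hc/ΔE = 1240 / 0.4722 = 2630 nm.
This line belongs to the Brackett series.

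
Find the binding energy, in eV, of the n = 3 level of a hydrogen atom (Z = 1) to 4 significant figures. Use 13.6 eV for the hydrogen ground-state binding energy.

E_3 = −13.60/9 = −1.511 eV, so ionization (to E = 0) requires 1.511 eV.

1.511 eV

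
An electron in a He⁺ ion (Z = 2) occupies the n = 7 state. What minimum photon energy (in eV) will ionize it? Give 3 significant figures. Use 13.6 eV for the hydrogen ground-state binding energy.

E_n = −13.6 Z²/n² = −54.40/n² eV for Z = 2.
E_7 = −54.40/49 = −1.11 eV, so ionization (to E = 0) requires 1.11 eV.

1.11 eV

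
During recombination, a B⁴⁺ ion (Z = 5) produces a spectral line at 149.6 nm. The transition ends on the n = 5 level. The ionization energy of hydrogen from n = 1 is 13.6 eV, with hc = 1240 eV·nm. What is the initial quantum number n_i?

n_i = 8

The photon energy is ΔE = hc/λ = 1240 / 149.6 = 8.289 eV.
With Z = 5, ΔE = 340.0 × (1/n_f² − 1/n_i²), so 1/n_f² − 1/n_i² = 0.02438.
With n_f = 5: 1/n_i² = 1/25 − 0.02438 = 0.01562, so n_i ≈ 8.00.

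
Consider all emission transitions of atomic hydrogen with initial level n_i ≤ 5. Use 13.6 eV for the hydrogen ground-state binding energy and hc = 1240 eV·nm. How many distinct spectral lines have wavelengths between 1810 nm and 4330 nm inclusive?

2

Enumerate all n_i → n_f pairs with 1 ≤ n_f < n_i ≤ 5 and compute λ = 1240 / [13.6·1·(1/n_f² − 1/n_i²)].
Lines falling in [1810, 4330] nm: 4→3 (1876 nm), 5→4 (4052 nm).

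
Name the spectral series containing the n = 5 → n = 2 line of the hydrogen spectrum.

The series is set by the lower level: n_f = 2 is the Balmer series.

Balmer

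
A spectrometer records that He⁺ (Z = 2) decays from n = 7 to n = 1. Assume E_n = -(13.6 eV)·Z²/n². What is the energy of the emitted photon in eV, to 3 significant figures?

The Bohr energies scale as Z², so for Z = 2: E_n = −54.40/n² eV.
E_7 = −54.40/49 = −1.110 eV and E_1 = −54.40/1 = −54.40 eV.
The photon energy is |E_7 − E_1| = 53.3 eV.

53.3 eV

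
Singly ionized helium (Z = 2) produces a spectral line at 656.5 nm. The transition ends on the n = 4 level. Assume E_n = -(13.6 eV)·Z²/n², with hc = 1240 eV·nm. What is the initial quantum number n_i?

The photon energy is ΔE = hc/λ = 1240 / 656.5 = 1.889 eV.
With Z = 2, ΔE = 54.40 × (1/n_f² − 1/n_i²), so 1/n_f² − 1/n_i² = 0.03472.
With n_f = 4: 1/n_i² = 1/16 − 0.03472 = 0.02778, so n_i ≈ 6.00.

n_i = 6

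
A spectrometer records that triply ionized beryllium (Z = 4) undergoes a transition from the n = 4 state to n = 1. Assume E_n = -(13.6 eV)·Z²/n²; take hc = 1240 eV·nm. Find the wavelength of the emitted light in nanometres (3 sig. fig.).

For Z = 4 the level energies scale as Z², so the effective Rydberg energy is 13.6 × 16 = 217.6 eV.
ΔE = 217.6 × (1/1² − 1/4²) = 217.6 × 0.9375 = 204.0 eV.
λ = hc/ΔE = 1240 / 204.0 = 6.08 nm.

6.08 nm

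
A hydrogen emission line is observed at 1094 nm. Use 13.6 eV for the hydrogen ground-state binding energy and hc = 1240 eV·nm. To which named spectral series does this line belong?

ΔE = 1240/1094 = 1.133 eV.
This matches 13.6 × (1/3² − 1/6²), so n_f = 3: the Paschen series.

Paschen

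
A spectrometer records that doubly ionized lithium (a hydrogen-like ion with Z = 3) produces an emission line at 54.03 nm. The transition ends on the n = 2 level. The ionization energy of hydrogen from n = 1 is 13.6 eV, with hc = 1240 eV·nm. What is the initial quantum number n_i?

n_i = 4

The photon energy is ΔE = hc/λ = 1240 / 54.03 = 22.95 eV.
With Z = 3, ΔE = 122.4 × (1/n_f² − 1/n_i²), so 1/n_f² − 1/n_i² = 0.1875.
With n_f = 2: 1/n_i² = 1/4 − 0.1875 = 0.06250, so n_i ≈ 4.00.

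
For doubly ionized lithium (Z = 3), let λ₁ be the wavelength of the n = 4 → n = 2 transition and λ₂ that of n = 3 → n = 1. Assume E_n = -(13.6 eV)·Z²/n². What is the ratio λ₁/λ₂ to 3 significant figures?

λ ∝ 1/ΔE ∝ 1/(1/n_f² − 1/n_i²), and the Z² and hc factors cancel in the ratio.
λ₁/λ₂ = (1/1² − 1/3²)/(1/2² − 1/4²) = 0.8889/0.1875 = 4.74.

4.74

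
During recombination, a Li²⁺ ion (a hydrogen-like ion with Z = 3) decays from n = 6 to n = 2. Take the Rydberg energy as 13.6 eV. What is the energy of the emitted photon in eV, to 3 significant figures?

The Bohr energies scale as Z², so for Z = 3: E_n = −122.4/n² eV.
E_6 = −122.4/36 = −3.400 eV and E_2 = −122.4/4 = −30.60 eV.
The photon energy is |E_6 − E_2| = 27.2 eV.

27.2 eV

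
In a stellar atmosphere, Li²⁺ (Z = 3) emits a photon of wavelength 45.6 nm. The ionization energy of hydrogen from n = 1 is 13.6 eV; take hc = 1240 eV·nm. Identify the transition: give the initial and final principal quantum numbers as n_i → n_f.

The photon energy is ΔE = hc/λ = 1240 / 45.6 = 27.19 eV.
With Z = 3, ΔE = 122.4 × (1/n_f² − 1/n_i²), so 1/n_f² − 1/n_i² = 0.2222.
Trying n_f = 2 gives 1/n_i² = 0.02784, i.e. n_i ≈ 6; this pair matches.

n_i = 6, n_f = 2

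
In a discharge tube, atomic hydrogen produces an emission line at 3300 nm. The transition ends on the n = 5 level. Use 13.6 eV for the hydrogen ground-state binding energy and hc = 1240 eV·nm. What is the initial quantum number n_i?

n_i = 9

The photon energy is ΔE = hc/λ = 1240 / 3300 = 0.3758 eV.
With Z = 1, ΔE = 13.60 × (1/n_f² − 1/n_i²), so 1/n_f² − 1/n_i² = 0.02763.
With n_f = 5: 1/n_i² = 1/25 − 0.02763 = 0.01237, so n_i ≈ 8.99.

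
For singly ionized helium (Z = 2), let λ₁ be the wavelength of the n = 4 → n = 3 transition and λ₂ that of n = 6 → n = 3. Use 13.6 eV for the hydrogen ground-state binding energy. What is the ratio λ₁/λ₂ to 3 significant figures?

1.71

λ ∝ 1/ΔE ∝ 1/(1/n_f² − 1/n_i²), and the Z² and hc factors cancel in the ratio.
λ₁/λ₂ = (1/3² − 1/6²)/(1/3² − 1/4²) = 0.08333/0.04861 = 1.71.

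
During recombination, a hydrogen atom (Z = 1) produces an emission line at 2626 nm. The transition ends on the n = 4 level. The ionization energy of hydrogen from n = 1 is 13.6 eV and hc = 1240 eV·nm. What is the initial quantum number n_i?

n_i = 6

The photon energy is ΔE = hc/λ = 1240 / 2626 = 0.4722 eV.
With Z = 1, ΔE = 13.60 × (1/n_f² − 1/n_i²), so 1/n_f² − 1/n_i² = 0.03472.
With n_f = 4: 1/n_i² = 1/16 − 0.03472 = 0.02778, so n_i ≈ 6.00.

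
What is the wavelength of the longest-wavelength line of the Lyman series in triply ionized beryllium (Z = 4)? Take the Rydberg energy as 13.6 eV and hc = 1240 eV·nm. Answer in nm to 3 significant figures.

7.60 nm

The Lyman series terminates on n_f = 1; the first line has n_i = 1+1 = 2.
ΔE = 217.6 × (1/1² − 1/2²) = 163.2 eV.
λ = 1240 / 163.2 = 7.60 nm.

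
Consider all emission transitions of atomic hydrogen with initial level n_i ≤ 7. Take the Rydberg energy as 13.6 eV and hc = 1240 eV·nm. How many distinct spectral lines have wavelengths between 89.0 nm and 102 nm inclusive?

Enumerate all n_i → n_f pairs with 1 ≤ n_f < n_i ≤ 7 and compute λ = 1240 / [13.6·1·(1/n_f² − 1/n_i²)].
Lines falling in [89.0, 102] nm: 7→1 (93.08 nm), 6→1 (93.78 nm), 5→1 (94.98 nm), 4→1 (97.25 nm).

4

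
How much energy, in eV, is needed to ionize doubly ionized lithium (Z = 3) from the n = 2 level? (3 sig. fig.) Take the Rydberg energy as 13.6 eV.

30.6 eV

E_n = −13.6 Z²/n² = −122.4/n² eV for Z = 3.
E_2 = −122.4/4 = −30.6 eV, so ionization (to E = 0) requires 30.6 eV.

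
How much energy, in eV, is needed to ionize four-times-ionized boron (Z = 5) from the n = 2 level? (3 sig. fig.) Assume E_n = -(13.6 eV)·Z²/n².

E_n = −13.6 Z²/n² = −340.0/n² eV for Z = 5.
E_2 = −340.0/4 = −85.0 eV, so ionization (to E = 0) requires 85.0 eV.

85.0 eV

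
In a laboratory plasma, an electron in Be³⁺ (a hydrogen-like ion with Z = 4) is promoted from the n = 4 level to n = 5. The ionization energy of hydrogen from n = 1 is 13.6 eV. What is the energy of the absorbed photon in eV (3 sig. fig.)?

The Bohr energies scale as Z², so for Z = 4: E_n = −217.6/n² eV.
E_5 = −217.6/25 = −8.704 eV and E_4 = −217.6/16 = −13.60 eV.
The photon energy is |E_5 − E_4| = 4.90 eV.

4.90 eV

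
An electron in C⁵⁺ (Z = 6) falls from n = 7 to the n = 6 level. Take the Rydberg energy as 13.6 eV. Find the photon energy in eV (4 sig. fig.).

3.608 eV

The Bohr energies scale as Z², so for Z = 6: E_n = −489.6/n² eV.
E_7 = −489.6/49 = −9.992 eV and E_6 = −489.6/36 = −13.60 eV.
The photon energy is |E_7 − E_6| = 3.608 eV.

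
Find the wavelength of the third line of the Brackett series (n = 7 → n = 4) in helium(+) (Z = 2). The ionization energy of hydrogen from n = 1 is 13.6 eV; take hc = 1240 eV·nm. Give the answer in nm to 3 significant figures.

The Brackett series terminates on n_f = 4; the third line has n_i = 4+3 = 7.
ΔE = 54.40 × (1/4² − 1/7²) = 2.290 eV.
λ = 1240 / 2.290 = 542 nm.

542 nm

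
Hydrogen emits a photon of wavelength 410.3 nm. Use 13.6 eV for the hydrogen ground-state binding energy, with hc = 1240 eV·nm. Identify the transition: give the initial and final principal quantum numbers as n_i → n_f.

n_i = 6, n_f = 2

The photon energy is ΔE = hc/λ = 1240 / 410.3 = 3.022 eV.
With Z = 1, ΔE = 13.60 × (1/n_f² − 1/n_i²), so 1/n_f² − 1/n_i² = 0.2222.
Trying n_f = 2 gives 1/n_i² = 0.02778, i.e. n_i ≈ 6; this pair matches.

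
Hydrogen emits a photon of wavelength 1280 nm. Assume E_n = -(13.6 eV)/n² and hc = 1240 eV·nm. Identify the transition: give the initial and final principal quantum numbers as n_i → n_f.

The photon energy is ΔE = hc/λ = 1240 / 1280 = 0.9688 eV.
With Z = 1, ΔE = 13.60 × (1/n_f² − 1/n_i²), so 1/n_f² − 1/n_i² = 0.07123.
Trying n_f = 3 gives 1/n_i² = 0.03988, i.e. n_i ≈ 5; this pair matches.

n_i = 5, n_f = 3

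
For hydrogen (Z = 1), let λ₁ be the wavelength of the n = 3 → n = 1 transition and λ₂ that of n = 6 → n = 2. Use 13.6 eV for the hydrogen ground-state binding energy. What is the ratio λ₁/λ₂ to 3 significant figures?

λ ∝ 1/ΔE ∝ 1/(1/n_f² − 1/n_i²), and the Z² and hc factors cancel in the ratio.
λ₁/λ₂ = (1/2² − 1/6²)/(1/1² − 1/3²) = 0.2222/0.8889 = 0.250.

0.250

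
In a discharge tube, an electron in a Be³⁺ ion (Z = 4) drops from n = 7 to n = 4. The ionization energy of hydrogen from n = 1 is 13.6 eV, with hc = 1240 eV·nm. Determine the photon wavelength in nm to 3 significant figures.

135 nm

For Z = 4 the level energies scale as Z², so the effective Rydberg energy is 13.6 × 16 = 217.6 eV.
ΔE = 217.6 × (1/4² − 1/7²) = 217.6 × 0.04209 = 9.159 eV.
λ = hc/ΔE = 1240 / 9.159 = 135 nm.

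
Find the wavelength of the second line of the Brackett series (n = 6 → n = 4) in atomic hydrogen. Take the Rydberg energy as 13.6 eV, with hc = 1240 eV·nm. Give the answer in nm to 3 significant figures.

2630 nm

The Brackett series terminates on n_f = 4; the second line has n_i = 4+2 = 6.
ΔE = 13.60 × (1/4² − 1/6²) = 0.4722 eV.
λ = 1240 / 0.4722 = 2630 nm.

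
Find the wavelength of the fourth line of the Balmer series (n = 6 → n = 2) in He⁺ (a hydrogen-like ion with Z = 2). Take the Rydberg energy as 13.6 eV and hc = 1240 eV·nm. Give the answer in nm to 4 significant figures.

The Balmer series terminates on n_f = 2; the fourth line has n_i = 2+4 = 6.
ΔE = 54.40 × (1/2² − 1/6²) = 12.09 eV.
λ = 1240 / 12.09 = 102.6 nm.

102.6 nm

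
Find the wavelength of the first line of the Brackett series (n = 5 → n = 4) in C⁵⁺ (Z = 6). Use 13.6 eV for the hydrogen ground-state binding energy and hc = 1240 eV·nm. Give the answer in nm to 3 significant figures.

The Brackett series terminates on n_f = 4; the first line has n_i = 4+1 = 5.
ΔE = 489.6 × (1/4² − 1/5²) = 11.02 eV.
λ = 1240 / 11.02 = 113 nm.

113 nm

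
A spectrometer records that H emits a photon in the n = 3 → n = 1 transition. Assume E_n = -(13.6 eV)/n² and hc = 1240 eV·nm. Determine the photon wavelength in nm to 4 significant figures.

102.6 nm

ΔE = 13.60 × (1/1² − 1/3²) = 13.60 × 0.8889 = 12.09 eV.
λ = hc/ΔE = 1240 / 12.09 = 102.6 nm.
This line belongs to the Lyman series.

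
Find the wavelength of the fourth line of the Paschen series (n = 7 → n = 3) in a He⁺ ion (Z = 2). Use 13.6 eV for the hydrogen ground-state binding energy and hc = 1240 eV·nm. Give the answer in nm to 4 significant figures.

The Paschen series terminates on n_f = 3; the fourth line has n_i = 3+4 = 7.
ΔE = 54.40 × (1/3² − 1/7²) = 4.934 eV.
λ = 1240 / 4.934 = 251.3 nm.

251.3 nm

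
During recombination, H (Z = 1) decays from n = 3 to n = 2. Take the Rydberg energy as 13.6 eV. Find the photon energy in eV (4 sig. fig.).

1.889 eV

E_3 = −13.60/9 = −1.511 eV and E_2 = −13.60/4 = −3.400 eV.
The photon energy is |E_3 − E_2| = 1.889 eV.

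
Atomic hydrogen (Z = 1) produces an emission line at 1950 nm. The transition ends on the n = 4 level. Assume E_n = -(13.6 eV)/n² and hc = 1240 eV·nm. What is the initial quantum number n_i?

The photon energy is ΔE = hc/λ = 1240 / 1950 = 0.6359 eV.
With Z = 1, ΔE = 13.60 × (1/n_f² − 1/n_i²), so 1/n_f² − 1/n_i² = 0.04676.
With n_f = 4: 1/n_i² = 1/16 − 0.04676 = 0.01574, so n_i ≈ 7.97.

n_i = 8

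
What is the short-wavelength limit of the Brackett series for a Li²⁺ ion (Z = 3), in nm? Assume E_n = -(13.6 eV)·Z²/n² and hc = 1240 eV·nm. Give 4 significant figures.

162.1 nm

The Brackett series has lower level n_f = 4; the series limit corresponds to n_i → ∞.
ΔE_max = 13.6 × 9 / 4² = 7.650 eV.
λ_min = 1240 / 7.650 = 162.1 nm.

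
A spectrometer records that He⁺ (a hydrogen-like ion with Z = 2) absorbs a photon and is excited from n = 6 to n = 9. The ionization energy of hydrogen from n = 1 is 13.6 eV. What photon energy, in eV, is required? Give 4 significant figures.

The Bohr energies scale as Z², so for Z = 2: E_n = −54.40/n² eV.
E_9 = −54.40/81 = −0.6716 eV and E_6 = −54.40/36 = −1.511 eV.
The photon energy is |E_9 − E_6| = 0.8395 eV.

0.8395 eV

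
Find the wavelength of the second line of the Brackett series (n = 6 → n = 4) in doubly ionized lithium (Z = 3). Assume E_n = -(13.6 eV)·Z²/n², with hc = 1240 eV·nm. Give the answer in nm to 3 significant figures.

292 nm

The Brackett series terminates on n_f = 4; the second line has n_i = 4+2 = 6.
ΔE = 122.4 × (1/4² − 1/6²) = 4.250 eV.
λ = 1240 / 4.250 = 292 nm.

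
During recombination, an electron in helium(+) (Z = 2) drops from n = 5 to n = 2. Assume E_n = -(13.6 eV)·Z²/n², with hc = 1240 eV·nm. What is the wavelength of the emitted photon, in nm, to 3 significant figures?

For Z = 2 the level energies scale as Z², so the effective Rydberg energy is 13.6 × 4 = 54.40 eV.
ΔE = 54.40 × (1/2² − 1/5²) = 54.40 × 0.2100 = 11.42 eV.
λ = hc/ΔE = 1240 / 11.42 = 109 nm.

109 nm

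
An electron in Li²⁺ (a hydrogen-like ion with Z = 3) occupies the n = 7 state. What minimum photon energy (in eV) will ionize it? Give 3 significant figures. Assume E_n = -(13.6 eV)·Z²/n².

E_n = −13.6 Z²/n² = −122.4/n² eV for Z = 3.
E_7 = −122.4/49 = −2.50 eV, so ionization (to E = 0) requires 2.50 eV.

2.50 eV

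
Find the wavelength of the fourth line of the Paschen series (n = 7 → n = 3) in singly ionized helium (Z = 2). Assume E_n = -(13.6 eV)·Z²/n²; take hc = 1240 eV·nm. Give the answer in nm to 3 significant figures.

The Paschen series terminates on n_f = 3; the fourth line has n_i = 3+4 = 7.
ΔE = 54.40 × (1/3² − 1/7²) = 4.934 eV.
λ = 1240 / 4.934 = 251 nm.

251 nm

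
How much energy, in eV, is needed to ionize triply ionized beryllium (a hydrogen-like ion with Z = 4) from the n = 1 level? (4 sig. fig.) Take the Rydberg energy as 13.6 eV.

E_n = −13.6 Z²/n² = −217.6/n² eV for Z = 4.
E_1 = −217.6/1 = −217.6 eV, so ionization (to E = 0) requires 217.6 eV.

217.6 eV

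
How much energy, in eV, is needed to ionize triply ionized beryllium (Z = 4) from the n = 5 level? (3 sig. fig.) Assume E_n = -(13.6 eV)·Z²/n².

8.70 eV

E_n = −13.6 Z²/n² = −217.6/n² eV for Z = 4.
E_5 = −217.6/25 = −8.70 eV, so ionization (to E = 0) requires 8.70 eV.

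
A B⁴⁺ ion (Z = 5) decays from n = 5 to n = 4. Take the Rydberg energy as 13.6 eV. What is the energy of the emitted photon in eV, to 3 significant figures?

The Bohr energies scale as Z², so for Z = 5: E_n = −340.0/n² eV.
E_5 = −340.0/25 = −13.60 eV and E_4 = −340.0/16 = −21.25 eV.
The photon energy is |E_5 − E_4| = 7.65 eV.

7.65 eV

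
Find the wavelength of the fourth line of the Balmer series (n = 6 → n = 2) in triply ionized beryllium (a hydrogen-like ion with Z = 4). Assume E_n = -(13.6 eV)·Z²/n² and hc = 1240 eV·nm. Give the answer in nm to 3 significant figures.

The Balmer series terminates on n_f = 2; the fourth line has n_i = 2+4 = 6.
ΔE = 217.6 × (1/2² − 1/6²) = 48.36 eV.
λ = 1240 / 48.36 = 25.6 nm.

25.6 nm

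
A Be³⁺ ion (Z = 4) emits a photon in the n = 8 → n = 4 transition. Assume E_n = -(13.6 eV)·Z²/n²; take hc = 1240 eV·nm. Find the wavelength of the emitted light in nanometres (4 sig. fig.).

121.6 nm

For Z = 4 the level energies scale as Z², so the effective Rydberg energy is 13.6 × 16 = 217.6 eV.
ΔE = 217.6 × (1/4² − 1/8²) = 217.6 × 0.04688 = 10.20 eV.
λ = hc/ΔE = 1240 / 10.20 = 121.6 nm.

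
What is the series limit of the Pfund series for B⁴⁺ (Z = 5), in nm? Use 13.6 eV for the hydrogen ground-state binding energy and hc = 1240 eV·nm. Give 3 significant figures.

The Pfund series has lower level n_f = 5; the series limit corresponds to n_i → ∞.
ΔE_max = 13.6 × 25 / 5² = 13.60 eV.
λ_min = 1240 / 13.60 = 91.2 nm.

91.2 nm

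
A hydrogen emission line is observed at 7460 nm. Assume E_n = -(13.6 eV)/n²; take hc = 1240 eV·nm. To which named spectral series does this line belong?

ΔE = 1240/7460 = 0.1662 eV.
This matches 13.6 × (1/5² − 1/6²), so n_f = 5: the Pfund series.

Pfund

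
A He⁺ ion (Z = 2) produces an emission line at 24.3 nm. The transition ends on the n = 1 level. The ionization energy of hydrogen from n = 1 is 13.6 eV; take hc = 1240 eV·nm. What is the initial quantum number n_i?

n_i = 4

The photon energy is ΔE = hc/λ = 1240 / 24.3 = 51.03 eV.
With Z = 2, ΔE = 54.40 × (1/n_f² − 1/n_i²), so 1/n_f² − 1/n_i² = 0.9380.
With n_f = 1: 1/n_i² = 1/1 − 0.9380 = 0.06197, so n_i ≈ 4.02.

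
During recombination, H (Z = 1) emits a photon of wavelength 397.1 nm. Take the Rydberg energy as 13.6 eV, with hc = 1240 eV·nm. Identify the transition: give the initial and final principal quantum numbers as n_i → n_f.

The photon energy is ΔE = hc/λ = 1240 / 397.1 = 3.123 eV.
With Z = 1, ΔE = 13.60 × (1/n_f² − 1/n_i²), so 1/n_f² − 1/n_i² = 0.2296.
Trying n_f = 2 gives 1/n_i² = 0.02039, i.e. n_i ≈ 7; this pair matches.

n_i = 7, n_f = 2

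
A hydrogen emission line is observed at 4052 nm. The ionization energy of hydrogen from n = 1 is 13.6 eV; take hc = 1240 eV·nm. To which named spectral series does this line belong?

ΔE = 1240/4052 = 0.3060 eV.
This matches 13.6 × (1/4² − 1/5²), so n_f = 4: the Brackett series.

Brackett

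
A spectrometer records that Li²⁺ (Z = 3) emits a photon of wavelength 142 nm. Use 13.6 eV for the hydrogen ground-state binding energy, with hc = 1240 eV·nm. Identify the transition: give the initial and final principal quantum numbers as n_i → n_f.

The photon energy is ΔE = hc/λ = 1240 / 142 = 8.732 eV.
With Z = 3, ΔE = 122.4 × (1/n_f² − 1/n_i²), so 1/n_f² − 1/n_i² = 0.07134.
Trying n_f = 3 gives 1/n_i² = 0.03977, i.e. n_i ≈ 5; this pair matches.

n_i = 5, n_f = 3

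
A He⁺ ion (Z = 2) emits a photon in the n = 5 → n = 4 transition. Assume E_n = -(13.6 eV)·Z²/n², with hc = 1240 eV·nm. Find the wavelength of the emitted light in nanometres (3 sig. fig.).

1010 nm

For Z = 2 the level energies scale as Z², so the effective Rydberg energy is 13.6 × 4 = 54.40 eV.
ΔE = 54.40 × (1/4² − 1/5²) = 54.40 × 0.02250 = 1.224 eV.
λ = hc/ΔE = 1240 / 1.224 = 1010 nm.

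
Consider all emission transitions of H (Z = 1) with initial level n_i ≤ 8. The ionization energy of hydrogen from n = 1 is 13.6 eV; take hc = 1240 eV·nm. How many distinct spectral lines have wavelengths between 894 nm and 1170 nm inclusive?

3

Enumerate all n_i → n_f pairs with 1 ≤ n_f < n_i ≤ 8 and compute λ = 1240 / [13.6·1·(1/n_f² − 1/n_i²)].
Lines falling in [894, 1170] nm: 8→3 (954.9 nm), 7→3 (1005 nm), 6→3 (1094 nm).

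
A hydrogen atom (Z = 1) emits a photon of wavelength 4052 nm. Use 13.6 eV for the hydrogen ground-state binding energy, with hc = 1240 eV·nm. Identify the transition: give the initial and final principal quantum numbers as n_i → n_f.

n_i = 5, n_f = 4

The photon energy is ΔE = hc/λ = 1240 / 4052 = 0.3060 eV.
With Z = 1, ΔE = 13.60 × (1/n_f² − 1/n_i²), so 1/n_f² − 1/n_i² = 0.02250.
Trying n_f = 4 gives 1/n_i² = 0.04000, i.e. n_i ≈ 5; this pair matches.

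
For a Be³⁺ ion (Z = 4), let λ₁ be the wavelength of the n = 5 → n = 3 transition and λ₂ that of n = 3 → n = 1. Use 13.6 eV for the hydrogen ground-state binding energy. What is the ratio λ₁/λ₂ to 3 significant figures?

12.5

λ ∝ 1/ΔE ∝ 1/(1/n_f² − 1/n_i²), and the Z² and hc factors cancel in the ratio.
λ₁/λ₂ = (1/1² − 1/3²)/(1/3² − 1/5²) = 0.8889/0.07111 = 12.5.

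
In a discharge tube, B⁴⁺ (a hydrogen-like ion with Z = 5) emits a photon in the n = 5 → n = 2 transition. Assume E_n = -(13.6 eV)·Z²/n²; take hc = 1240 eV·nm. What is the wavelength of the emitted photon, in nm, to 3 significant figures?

For Z = 5 the level energies scale as Z², so the effective Rydberg energy is 13.6 × 25 = 340.0 eV.
ΔE = 340.0 × (1/2² − 1/5²) = 340.0 × 0.2100 = 71.40 eV.
λ = hc/ΔE = 1240 / 71.40 = 17.4 nm.

17.4 nm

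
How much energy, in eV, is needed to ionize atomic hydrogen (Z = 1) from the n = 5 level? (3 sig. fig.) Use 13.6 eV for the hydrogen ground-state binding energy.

E_5 = −13.60/25 = −0.544 eV, so ionization (to E = 0) requires 0.544 eV.

0.544 eV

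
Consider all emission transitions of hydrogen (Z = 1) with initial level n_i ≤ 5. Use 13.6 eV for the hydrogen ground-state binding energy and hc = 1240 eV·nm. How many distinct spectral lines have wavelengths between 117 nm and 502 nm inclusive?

Enumerate all n_i → n_f pairs with 1 ≤ n_f < n_i ≤ 5 and compute λ = 1240 / [13.6·1·(1/n_f² − 1/n_i²)].
Lines falling in [117, 502] nm: 2→1 (121.6 nm), 5→2 (434.2 nm), 4→2 (486.3 nm).

3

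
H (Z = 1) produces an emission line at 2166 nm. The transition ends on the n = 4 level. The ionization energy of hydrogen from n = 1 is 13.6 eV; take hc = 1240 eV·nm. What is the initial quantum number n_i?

n_i = 7

The photon energy is ΔE = hc/λ = 1240 / 2166 = 0.5725 eV.
With Z = 1, ΔE = 13.60 × (1/n_f² − 1/n_i²), so 1/n_f² − 1/n_i² = 0.04209.
With n_f = 4: 1/n_i² = 1/16 − 0.04209 = 0.02041, so n_i ≈ 7.00.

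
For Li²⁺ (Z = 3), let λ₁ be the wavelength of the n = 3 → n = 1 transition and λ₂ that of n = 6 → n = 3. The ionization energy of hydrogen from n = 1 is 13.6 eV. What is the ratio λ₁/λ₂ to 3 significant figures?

0.0938

λ ∝ 1/ΔE ∝ 1/(1/n_f² − 1/n_i²), and the Z² and hc factors cancel in the ratio.
λ₁/λ₂ = (1/3² − 1/6²)/(1/1² − 1/3²) = 0.08333/0.8889 = 0.0938.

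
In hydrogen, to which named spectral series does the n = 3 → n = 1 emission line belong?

Lyman

The series is set by the lower level: n_f = 1 is the Lyman series.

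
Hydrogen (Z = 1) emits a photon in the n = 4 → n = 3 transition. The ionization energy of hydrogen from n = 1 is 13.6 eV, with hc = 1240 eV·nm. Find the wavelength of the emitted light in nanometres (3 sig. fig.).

ΔE = 13.60 × (1/3² − 1/4²) = 13.60 × 0.04861 = 0.6611 eV.
λ = hc/ΔE = 1240 / 0.6611 = 1880 nm.
This line belongs to the Paschen series.

1880 nm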